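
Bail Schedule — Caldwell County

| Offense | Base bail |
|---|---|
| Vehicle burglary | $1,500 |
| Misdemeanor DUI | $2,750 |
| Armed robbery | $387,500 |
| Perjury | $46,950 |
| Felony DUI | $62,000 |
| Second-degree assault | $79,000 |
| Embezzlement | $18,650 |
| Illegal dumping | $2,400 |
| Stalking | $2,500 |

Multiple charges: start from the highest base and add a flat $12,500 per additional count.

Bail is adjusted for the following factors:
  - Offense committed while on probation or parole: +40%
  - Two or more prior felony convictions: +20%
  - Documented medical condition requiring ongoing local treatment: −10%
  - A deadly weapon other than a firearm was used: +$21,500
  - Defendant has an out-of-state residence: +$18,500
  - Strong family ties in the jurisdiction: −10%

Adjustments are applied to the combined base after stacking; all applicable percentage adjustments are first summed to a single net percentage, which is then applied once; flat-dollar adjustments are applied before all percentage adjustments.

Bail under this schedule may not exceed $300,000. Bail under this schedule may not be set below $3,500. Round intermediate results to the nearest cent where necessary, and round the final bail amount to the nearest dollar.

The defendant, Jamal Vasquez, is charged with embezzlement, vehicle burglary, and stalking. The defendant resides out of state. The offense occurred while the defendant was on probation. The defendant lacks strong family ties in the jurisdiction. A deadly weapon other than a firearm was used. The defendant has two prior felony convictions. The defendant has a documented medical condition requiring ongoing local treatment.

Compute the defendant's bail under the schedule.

Base amounts from the schedule: embezzlement $18,650; vehicle burglary $1,500; stalking $2,500.
Stacking rule: highest base plus $12,500 per additional charge. Highest is embezzlement at $18,650; 2 additional charges → +$25,000. Combined base = $43,650.
A deadly weapon other than a firearm was used (+$21,500 flat): $43,650 + $21,500 = $65,150.
Defendant has an out-of-state residence (+$18,500 flat): $65,150 + $18,500 = $83,650.
Net percentage adjustment: +40% +20% −10% = +50%. $83,650 × 1.5 = $125,475.
$125,475 is within the $300,000 maximum.
$125,475 is at or above the $3,500 minimum.

$125,475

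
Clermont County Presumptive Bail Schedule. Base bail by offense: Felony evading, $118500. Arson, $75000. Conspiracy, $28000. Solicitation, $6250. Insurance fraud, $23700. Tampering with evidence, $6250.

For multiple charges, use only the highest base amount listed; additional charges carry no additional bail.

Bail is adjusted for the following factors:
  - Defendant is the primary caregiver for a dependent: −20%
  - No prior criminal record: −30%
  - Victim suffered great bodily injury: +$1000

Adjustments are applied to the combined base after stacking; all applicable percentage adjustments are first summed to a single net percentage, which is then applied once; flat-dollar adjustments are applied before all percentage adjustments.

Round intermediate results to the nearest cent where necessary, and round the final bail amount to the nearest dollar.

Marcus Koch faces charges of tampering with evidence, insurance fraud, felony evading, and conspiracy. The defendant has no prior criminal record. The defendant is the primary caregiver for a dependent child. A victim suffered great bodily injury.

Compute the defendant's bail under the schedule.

$59750

Base amounts from the schedule: tampering with evidence $6250; insurance fraud $23700; felony evading $118500; conspiracy $28000.
Stacking rule: use the highest base only. Highest is felony evading at $118500. Combined base = $118500.
Victim suffered great bodily injury (+$1000 flat): $118500 + $1000 = $119500.
Net percentage adjustment: −20% −30% = −50%. $119500 × 0.5 = $59750.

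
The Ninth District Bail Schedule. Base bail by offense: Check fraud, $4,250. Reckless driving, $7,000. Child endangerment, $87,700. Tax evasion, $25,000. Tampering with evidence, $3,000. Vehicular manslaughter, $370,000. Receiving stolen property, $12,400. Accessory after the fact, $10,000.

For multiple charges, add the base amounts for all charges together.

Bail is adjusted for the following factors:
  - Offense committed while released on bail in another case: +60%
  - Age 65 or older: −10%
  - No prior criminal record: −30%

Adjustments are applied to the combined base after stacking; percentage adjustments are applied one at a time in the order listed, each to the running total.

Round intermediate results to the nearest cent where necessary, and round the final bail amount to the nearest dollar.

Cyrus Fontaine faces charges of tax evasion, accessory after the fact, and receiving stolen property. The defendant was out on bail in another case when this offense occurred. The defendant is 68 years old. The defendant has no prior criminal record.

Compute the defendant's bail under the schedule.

Base amounts from the schedule: tax evasion $25,000; accessory after the fact $10,000; receiving stolen property $12,400.
Stacking rule: sum of all bases. $25,000 + $10,000 + $12,400 = $47,400.
Offense committed while released on bail in another case (+60%): $47,400 × 1.6 = $75,840.
Age 65 or older (−10%): $75,840 × 0.9 = $68,256.
No prior criminal record (−30%): $68,256 × 0.7 = $47,779.20.
Rounded to the nearest dollar: $47,779.

$47,779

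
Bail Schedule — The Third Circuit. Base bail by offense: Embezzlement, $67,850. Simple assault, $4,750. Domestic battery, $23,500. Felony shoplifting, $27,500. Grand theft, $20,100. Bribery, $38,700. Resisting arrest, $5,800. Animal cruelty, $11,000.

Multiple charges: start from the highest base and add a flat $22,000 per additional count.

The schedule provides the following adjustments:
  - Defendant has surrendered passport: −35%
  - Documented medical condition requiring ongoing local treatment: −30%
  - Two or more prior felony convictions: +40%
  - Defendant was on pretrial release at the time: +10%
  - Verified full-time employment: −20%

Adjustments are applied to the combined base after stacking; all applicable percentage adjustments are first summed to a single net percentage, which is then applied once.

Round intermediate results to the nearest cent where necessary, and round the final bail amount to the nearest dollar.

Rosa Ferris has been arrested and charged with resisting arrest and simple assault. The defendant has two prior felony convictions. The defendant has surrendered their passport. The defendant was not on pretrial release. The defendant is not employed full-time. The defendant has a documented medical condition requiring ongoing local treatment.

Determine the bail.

$20,850

Base amounts from the schedule: resisting arrest $5,800; simple assault $4,750.
Stacking rule: highest base plus $22,000 per additional charge. Highest is resisting arrest at $5,800; 1 additional charge → +$22,000. Combined base = $27,800.
Net percentage adjustment: −35% −30% +40% = −25%. $27,800 × 0.75 = $20,850.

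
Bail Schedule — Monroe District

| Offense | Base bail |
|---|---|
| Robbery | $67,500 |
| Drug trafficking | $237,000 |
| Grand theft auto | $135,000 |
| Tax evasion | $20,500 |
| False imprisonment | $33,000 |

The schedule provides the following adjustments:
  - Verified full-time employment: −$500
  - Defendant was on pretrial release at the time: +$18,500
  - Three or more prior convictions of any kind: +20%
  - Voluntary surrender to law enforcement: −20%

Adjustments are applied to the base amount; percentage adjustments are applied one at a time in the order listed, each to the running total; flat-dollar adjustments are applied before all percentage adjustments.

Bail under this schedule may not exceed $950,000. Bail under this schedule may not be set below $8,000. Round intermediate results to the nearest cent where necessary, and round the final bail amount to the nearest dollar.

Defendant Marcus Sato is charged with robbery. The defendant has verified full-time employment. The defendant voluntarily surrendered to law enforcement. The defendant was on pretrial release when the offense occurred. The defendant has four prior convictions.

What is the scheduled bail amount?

Base amounts from the schedule: robbery $67,500.
Single charge. Combined base = $67,500.
Verified full-time employment (−$500 flat): $67,500 − $500 = $67,000.
Defendant was on pretrial release at the time (+$18,500 flat): $67,000 + $18,500 = $85,500.
Three or more prior convictions of any kind (+20%): $85,500 × 1.2 = $102,600.
Voluntary surrender to law enforcement (−20%): $102,600 × 0.8 = $82,080.
$82,080 is within the $950,000 maximum.
$82,080 is at or above the $8,000 minimum.

$82,080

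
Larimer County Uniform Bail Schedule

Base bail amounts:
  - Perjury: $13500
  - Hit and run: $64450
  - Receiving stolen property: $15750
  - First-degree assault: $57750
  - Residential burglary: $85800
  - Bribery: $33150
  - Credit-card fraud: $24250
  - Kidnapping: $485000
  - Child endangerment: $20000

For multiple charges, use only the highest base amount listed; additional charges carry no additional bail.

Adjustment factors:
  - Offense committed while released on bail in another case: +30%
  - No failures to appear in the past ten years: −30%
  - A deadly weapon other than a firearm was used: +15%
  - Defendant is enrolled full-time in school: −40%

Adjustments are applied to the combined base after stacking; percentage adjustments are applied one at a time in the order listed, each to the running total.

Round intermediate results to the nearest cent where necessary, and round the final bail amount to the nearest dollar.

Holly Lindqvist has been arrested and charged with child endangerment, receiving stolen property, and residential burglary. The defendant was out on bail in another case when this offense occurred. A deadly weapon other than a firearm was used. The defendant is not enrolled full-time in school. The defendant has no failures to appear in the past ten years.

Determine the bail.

Base amounts from the schedule: child endangerment $20000; receiving stolen property $15750; residential burglary $85800.
Stacking rule: use the highest base only. Highest is residential burglary at $85800. Combined base = $85800.
Offense committed while released on bail in another case (+30%): $85800 × 1.3 = $111540.
No failures to appear in the past ten years (−30%): $111540 × 0.7 = $78078.
A deadly weapon other than a firearm was used (+15%): $78078 × 1.15 = $89789.70.
Rounded to the nearest dollar: $89790.

$89790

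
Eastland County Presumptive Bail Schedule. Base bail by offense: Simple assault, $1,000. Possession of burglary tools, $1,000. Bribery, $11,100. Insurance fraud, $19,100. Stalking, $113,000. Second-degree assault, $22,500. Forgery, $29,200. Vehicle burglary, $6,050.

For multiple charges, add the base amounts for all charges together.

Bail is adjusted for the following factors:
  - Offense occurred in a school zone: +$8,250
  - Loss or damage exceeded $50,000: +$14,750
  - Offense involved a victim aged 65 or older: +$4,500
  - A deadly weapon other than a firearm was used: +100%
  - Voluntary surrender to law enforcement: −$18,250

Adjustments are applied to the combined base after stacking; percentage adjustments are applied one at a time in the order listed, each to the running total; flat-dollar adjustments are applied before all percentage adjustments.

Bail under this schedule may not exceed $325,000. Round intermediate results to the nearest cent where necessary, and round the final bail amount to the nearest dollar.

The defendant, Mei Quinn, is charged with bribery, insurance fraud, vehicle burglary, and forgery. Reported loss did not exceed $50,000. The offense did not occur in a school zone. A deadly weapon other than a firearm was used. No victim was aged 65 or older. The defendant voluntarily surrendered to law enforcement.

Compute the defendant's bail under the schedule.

Base amounts from the schedule: bribery $11,100; insurance fraud $19,100; vehicle burglary $6,050; forgery $29,200.
Stacking rule: sum of all bases. $11,100 + $19,100 + $6,050 + $29,200 = $65,450.
Voluntary surrender to law enforcement (−$18,250 flat): $65,450 − $18,250 = $47,200.
A deadly weapon other than a firearm was used (+100%): $47,200 × 2 = $94,400.
$94,400 is within the $325,000 maximum.

$94,400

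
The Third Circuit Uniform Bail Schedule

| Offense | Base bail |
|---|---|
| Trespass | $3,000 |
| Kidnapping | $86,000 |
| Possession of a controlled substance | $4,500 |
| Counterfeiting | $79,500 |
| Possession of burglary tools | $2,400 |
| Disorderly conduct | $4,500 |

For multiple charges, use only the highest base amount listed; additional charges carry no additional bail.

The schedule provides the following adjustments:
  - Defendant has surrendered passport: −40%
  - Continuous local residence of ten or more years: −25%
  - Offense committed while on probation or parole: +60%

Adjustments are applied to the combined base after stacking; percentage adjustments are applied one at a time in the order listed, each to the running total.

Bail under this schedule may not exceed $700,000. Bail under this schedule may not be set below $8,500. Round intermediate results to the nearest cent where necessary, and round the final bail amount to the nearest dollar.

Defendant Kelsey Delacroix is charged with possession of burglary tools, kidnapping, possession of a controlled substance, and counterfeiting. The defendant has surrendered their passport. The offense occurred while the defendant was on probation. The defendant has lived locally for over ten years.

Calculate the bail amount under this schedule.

$61,920

Base amounts from the schedule: possession of burglary tools $2,400; kidnapping $86,000; possession of a controlled substance $4,500; counterfeiting $79,500.
Stacking rule: use the highest base only. Highest is kidnapping at $86,000. Combined base = $86,000.
Defendant has surrendered passport (−40%): $86,000 × 0.6 = $51,600.
Continuous local residence of ten or more years (−25%): $51,600 × 0.75 = $38,700.
Offense committed while on probation or parole (+60%): $38,700 × 1.6 = $61,920.
$61,920 is within the $700,000 maximum.
$61,920 is at or above the $8,500 minimum.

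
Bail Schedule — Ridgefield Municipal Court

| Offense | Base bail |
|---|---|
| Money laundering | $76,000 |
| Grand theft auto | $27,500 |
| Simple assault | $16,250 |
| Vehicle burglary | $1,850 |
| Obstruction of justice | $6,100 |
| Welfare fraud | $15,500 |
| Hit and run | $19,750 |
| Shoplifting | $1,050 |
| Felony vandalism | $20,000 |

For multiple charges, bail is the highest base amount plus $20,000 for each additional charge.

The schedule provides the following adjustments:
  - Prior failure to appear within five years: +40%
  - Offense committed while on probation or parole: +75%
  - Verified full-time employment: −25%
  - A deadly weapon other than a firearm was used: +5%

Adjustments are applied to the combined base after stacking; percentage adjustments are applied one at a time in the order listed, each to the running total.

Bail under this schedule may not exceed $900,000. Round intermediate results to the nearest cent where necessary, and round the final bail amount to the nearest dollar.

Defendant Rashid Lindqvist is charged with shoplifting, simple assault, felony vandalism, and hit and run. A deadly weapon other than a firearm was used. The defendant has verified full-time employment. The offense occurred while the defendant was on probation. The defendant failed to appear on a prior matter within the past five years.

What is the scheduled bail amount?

Base amounts from the schedule: shoplifting $1,050; simple assault $16,250; felony vandalism $20,000; hit and run $19,750.
Stacking rule: highest base plus $20,000 per additional charge. Highest is felony vandalism at $20,000; 3 additional charges → +$60,000. Combined base = $80,000.
Prior failure to appear within five years (+40%): $80,000 × 1.4 = $112,000.
Offense committed while on probation or parole (+75%): $112,000 × 1.75 = $196,000.
Verified full-time employment (−25%): $196,000 × 0.75 = $147,000.
A deadly weapon other than a firearm was used (+5%): $147,000 × 1.05 = $154,350.
$154,350 is within the $900,000 maximum.

$154,350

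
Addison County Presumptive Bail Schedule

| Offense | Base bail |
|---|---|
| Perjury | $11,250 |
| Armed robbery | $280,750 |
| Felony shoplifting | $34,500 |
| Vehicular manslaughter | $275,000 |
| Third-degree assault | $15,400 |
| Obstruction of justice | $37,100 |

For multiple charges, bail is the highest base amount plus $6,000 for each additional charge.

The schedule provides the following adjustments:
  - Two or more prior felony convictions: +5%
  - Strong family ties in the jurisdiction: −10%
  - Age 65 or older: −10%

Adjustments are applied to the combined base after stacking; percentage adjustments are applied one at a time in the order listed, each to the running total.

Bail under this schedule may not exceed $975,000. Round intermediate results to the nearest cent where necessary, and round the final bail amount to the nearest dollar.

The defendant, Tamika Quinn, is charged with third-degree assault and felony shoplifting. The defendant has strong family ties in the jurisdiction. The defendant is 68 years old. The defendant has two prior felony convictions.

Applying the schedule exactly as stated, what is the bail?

$34,445

Base amounts from the schedule: third-degree assault $15,400; felony shoplifting $34,500.
Stacking rule: highest base plus $6,000 per additional charge. Highest is felony shoplifting at $34,500; 1 additional charge → +$6,000. Combined base = $40,500.
Two or more prior felony convictions (+5%): $40,500 × 1.05 = $42,525.
Strong family ties in the jurisdiction (−10%): $42,525 × 0.9 = $38,272.50.
Age 65 or older (−10%): $38,272.50 × 0.9 = $34,445.25.
$34,445.25 is within the $975,000 maximum.
Rounded to the nearest dollar: $34,445.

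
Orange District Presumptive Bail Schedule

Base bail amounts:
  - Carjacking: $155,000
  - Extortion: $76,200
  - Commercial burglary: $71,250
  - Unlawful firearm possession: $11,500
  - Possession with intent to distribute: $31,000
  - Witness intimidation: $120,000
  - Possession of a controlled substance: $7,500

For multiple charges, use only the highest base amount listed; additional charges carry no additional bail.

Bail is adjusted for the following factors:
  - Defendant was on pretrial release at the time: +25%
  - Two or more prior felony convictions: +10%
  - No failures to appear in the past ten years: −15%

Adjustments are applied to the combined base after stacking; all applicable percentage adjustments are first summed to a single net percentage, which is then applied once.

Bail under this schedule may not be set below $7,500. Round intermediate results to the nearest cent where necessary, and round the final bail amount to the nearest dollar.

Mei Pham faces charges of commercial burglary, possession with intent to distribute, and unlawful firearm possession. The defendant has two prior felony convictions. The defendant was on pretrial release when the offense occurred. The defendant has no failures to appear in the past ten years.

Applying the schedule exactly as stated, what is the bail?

$85,500

Base amounts from the schedule: commercial burglary $71,250; possession with intent to distribute $31,000; unlawful firearm possession $11,500.
Stacking rule: use the highest base only. Highest is commercial burglary at $71,250. Combined base = $71,250.
Net percentage adjustment: +25% +10% −15% = +20%. $71,250 × 1.2 = $85,500.
$85,500 is at or above the $7,500 minimum.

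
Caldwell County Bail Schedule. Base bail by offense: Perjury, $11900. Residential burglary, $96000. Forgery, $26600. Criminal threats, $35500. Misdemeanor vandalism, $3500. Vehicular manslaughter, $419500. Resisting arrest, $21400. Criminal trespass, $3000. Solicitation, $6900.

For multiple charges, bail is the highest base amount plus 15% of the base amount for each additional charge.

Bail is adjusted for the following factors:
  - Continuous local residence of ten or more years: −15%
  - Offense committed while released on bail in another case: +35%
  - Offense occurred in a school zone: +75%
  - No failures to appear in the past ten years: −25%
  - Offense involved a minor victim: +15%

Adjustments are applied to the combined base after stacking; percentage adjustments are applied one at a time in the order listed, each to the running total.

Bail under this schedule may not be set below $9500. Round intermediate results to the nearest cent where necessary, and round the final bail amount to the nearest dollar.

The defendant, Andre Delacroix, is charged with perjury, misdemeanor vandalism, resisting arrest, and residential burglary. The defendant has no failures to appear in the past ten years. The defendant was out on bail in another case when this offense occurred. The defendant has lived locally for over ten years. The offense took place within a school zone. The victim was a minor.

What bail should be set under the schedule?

Base amounts from the schedule: perjury $11900; misdemeanor vandalism $3500; resisting arrest $21400; residential burglary $96000.
Stacking rule: highest base plus 15% of each additional charge. Highest is residential burglary at $96000. Additional: $11900 × 15% = $1785; $3500 × 15% = $525; $21400 × 15% = $3210. Combined base = $96000 + $5520 = $101520.
Continuous local residence of ten or more years (−15%): $101520 × 0.85 = $86292.
Offense committed while released on bail in another case (+35%): $86292 × 1.35 = $116494.20.
Offense occurred in a school zone (+75%): $116494.20 × 1.75 = $203864.85.
No failures to appear in the past ten years (−25%): $203864.85 × 0.75 = $152898.64.
Offense involved a minor victim (+15%): $152898.64 × 1.15 = $175833.44.
$175833.44 is at or above the $9500 minimum.
Rounded to the nearest dollar: $175833.

$175833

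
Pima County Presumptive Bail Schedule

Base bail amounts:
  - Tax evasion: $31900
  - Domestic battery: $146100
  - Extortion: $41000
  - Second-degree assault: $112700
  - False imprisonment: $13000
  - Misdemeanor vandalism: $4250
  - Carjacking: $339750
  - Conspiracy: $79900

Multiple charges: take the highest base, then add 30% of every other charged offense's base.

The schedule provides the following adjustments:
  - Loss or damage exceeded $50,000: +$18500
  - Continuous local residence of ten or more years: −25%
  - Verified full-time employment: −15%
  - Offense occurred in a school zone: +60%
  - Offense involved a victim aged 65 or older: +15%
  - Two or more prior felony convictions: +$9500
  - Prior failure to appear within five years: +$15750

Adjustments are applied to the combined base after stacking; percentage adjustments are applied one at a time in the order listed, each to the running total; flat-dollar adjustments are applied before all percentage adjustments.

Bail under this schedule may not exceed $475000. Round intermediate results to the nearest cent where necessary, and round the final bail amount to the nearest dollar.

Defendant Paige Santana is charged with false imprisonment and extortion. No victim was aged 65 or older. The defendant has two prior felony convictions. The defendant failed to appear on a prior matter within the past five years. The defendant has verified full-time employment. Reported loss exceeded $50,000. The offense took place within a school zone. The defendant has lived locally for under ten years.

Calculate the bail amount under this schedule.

$120564

Base amounts from the schedule: false imprisonment $13000; extortion $41000.
Stacking rule: highest base plus 30% of each additional charge. Highest is extortion at $41000. Additional: $13000 × 30% = $3900. Combined base = $41000 + $3900 = $44900.
Loss or damage exceeded $50,000 (+$18500 flat): $44900 + $18500 = $63400.
Two or more prior felony convictions (+$9500 flat): $63400 + $9500 = $72900.
Prior failure to appear within five years (+$15750 flat): $72900 + $15750 = $88650.
Verified full-time employment (−15%): $88650 × 0.85 = $75352.50.
Offense occurred in a school zone (+60%): $75352.50 × 1.6 = $120564.
$120564 is within the $475000 maximum.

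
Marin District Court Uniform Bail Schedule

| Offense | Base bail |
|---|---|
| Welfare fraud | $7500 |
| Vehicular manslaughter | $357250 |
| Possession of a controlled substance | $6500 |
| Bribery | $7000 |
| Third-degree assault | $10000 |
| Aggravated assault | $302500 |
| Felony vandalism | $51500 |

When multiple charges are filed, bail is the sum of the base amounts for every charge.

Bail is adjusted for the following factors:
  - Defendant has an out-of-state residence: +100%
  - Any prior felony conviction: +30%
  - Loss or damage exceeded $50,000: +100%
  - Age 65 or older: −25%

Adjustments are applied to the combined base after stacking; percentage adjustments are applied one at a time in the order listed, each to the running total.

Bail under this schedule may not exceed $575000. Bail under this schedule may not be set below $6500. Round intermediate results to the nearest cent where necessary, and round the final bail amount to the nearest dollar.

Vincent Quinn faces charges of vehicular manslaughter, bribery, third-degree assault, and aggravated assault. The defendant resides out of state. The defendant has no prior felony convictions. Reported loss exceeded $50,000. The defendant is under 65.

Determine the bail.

$575000

Base amounts from the schedule: vehicular manslaughter $357250; bribery $7000; third-degree assault $10000; aggravated assault $302500.
Stacking rule: sum of all bases. $357250 + $7000 + $10000 + $302500 = $676750.
Defendant has an out-of-state residence (+100%): $676750 × 2 = $1353500.
Loss or damage exceeded $50,000 (+100%): $1353500 × 2 = $2707000.
Result $2707000 exceeds the maximum of $575000; bail is capped at $575000.
$575000 is at or above the $6500 minimum.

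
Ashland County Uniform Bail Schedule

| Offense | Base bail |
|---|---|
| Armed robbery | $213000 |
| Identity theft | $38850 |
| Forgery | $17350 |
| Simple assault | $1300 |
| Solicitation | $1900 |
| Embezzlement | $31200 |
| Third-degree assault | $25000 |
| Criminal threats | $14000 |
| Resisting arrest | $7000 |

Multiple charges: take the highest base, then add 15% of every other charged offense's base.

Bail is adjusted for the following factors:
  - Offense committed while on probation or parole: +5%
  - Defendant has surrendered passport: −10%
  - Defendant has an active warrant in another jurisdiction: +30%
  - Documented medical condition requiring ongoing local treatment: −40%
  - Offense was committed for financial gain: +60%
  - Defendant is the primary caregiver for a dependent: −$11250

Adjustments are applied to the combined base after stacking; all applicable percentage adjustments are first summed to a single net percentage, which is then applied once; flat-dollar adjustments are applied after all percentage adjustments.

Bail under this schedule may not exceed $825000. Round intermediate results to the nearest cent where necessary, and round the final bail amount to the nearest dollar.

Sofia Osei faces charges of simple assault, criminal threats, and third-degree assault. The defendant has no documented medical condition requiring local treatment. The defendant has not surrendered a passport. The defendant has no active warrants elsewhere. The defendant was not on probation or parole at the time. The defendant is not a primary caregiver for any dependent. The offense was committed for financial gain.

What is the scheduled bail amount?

Base amounts from the schedule: simple assault $1300; criminal threats $14000; third-degree assault $25000.
Stacking rule: highest base plus 15% of each additional charge. Highest is third-degree assault at $25000. Additional: $1300 × 15% = $195; $14000 × 15% = $2100. Combined base = $25000 + $2295 = $27295.
Offense was committed for financial gain (+60%): $27295 × 1.6 = $43672.
$43672 is within the $825000 maximum.

$43672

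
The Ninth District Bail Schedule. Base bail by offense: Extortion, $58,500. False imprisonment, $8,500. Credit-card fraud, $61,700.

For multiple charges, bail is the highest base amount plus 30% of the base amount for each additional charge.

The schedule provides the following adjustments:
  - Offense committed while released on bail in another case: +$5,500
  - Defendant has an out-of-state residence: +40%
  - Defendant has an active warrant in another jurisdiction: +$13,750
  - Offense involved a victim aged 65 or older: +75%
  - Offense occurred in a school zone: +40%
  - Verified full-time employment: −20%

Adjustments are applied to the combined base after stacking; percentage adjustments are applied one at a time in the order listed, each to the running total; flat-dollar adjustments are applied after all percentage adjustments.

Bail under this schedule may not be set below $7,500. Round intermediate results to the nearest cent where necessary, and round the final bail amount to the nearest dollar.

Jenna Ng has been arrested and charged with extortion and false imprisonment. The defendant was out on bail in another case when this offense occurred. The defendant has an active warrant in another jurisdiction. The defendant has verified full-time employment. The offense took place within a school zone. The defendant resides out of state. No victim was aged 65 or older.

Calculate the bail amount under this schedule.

Base amounts from the schedule: extortion $58,500; false imprisonment $8,500.
Stacking rule: highest base plus 30% of each additional charge. Highest is extortion at $58,500. Additional: $8,500 × 30% = $2,550. Combined base = $58,500 + $2,550 = $61,050.
Defendant has an out-of-state residence (+40%): $61,050 × 1.4 = $85,470.
Offense occurred in a school zone (+40%): $85,470 × 1.4 = $119,658.
Verified full-time employment (−20%): $119,658 × 0.8 = $95,726.40.
Offense committed while released on bail in another case (+$5,500 flat): $95,726.40 + $5,500 = $101,226.40.
Defendant has an active warrant in another jurisdiction (+$13,750 flat): $101,226.40 + $13,750 = $114,976.40.
$114,976.40 is at or above the $7,500 minimum.
Rounded to the nearest dollar: $114,976.

$114,976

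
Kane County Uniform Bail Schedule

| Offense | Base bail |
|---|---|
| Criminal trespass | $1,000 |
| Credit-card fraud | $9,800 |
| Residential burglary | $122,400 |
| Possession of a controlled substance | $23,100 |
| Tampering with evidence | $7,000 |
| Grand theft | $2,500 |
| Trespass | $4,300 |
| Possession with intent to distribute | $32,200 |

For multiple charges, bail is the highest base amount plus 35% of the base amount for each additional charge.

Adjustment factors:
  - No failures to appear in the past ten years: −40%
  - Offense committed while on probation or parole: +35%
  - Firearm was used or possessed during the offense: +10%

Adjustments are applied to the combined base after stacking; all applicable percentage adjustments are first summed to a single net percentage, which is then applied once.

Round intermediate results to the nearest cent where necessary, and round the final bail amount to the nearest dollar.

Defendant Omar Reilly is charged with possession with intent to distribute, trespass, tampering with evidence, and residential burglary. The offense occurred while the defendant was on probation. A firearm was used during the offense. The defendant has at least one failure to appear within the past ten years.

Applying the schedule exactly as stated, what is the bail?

$199,556

Base amounts from the schedule: possession with intent to distribute $32,200; trespass $4,300; tampering with evidence $7,000; residential burglary $122,400.
Stacking rule: highest base plus 35% of each additional charge. Highest is residential burglary at $122,400. Additional: $32,200 × 35% = $11,270; $4,300 × 35% = $1,505; $7,000 × 35% = $2,450. Combined base = $122,400 + $15,225 = $137,625.
Net percentage adjustment: +35% +10% = +45%. $137,625 × 1.45 = $199,556.25.
Rounded to the nearest dollar: $199,556.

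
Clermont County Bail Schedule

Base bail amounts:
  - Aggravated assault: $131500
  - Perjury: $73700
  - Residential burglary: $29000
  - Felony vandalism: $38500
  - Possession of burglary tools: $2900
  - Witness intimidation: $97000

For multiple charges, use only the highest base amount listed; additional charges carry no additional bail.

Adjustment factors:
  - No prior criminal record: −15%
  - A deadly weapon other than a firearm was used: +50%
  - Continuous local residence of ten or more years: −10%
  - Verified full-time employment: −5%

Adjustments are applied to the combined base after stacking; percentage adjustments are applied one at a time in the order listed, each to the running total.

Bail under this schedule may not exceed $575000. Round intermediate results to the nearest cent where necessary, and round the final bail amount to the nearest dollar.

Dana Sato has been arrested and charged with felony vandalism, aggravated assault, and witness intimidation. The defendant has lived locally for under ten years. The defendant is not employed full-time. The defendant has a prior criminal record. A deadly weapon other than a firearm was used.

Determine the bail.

$197250

Base amounts from the schedule: felony vandalism $38500; aggravated assault $131500; witness intimidation $97000.
Stacking rule: use the highest base only. Highest is aggravated assault at $131500. Combined base = $131500.
A deadly weapon other than a firearm was used (+50%): $131500 × 1.5 = $197250.
$197250 is within the $575000 maximum.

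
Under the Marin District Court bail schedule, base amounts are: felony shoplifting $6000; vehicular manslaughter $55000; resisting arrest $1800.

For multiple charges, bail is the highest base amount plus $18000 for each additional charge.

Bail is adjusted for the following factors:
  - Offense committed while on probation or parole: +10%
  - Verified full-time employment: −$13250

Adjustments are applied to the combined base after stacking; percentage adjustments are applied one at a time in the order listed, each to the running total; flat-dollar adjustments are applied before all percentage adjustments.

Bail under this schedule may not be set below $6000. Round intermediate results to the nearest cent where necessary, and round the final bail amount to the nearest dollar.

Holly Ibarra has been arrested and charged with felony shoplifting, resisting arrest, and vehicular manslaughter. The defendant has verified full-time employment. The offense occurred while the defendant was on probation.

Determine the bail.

Base amounts from the schedule: felony shoplifting $6000; resisting arrest $1800; vehicular manslaughter $55000.
Stacking rule: highest base plus $18000 per additional charge. Highest is vehicular manslaughter at $55000; 2 additional charges → +$36000. Combined base = $91000.
Verified full-time employment (−$13250 flat): $91000 − $13250 = $77750.
Offense committed while on probation or parole (+10%): $77750 × 1.1 = $85525.
$85525 is at or above the $6000 minimum.

$85525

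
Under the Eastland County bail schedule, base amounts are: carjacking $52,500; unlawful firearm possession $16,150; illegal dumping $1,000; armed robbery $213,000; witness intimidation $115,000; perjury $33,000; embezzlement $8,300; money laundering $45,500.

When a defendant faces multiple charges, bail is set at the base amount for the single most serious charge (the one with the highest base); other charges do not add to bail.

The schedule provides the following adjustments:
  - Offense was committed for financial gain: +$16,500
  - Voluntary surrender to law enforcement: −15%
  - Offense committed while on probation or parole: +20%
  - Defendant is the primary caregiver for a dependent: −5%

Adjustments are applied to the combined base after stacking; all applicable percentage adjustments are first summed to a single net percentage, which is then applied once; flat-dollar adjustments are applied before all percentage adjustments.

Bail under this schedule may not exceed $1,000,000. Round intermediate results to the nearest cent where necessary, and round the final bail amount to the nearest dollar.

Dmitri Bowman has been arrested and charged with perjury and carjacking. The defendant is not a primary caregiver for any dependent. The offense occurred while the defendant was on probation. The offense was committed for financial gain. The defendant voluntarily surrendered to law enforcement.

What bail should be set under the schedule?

$72,450

Base amounts from the schedule: perjury $33,000; carjacking $52,500.
Stacking rule: use the highest base only. Highest is carjacking at $52,500. Combined base = $52,500.
Offense was committed for financial gain (+$16,500 flat): $52,500 + $16,500 = $69,000.
Net percentage adjustment: −15% +20% = +5%. $69,000 × 1.05 = $72,450.
$72,450 is within the $1,000,000 maximum.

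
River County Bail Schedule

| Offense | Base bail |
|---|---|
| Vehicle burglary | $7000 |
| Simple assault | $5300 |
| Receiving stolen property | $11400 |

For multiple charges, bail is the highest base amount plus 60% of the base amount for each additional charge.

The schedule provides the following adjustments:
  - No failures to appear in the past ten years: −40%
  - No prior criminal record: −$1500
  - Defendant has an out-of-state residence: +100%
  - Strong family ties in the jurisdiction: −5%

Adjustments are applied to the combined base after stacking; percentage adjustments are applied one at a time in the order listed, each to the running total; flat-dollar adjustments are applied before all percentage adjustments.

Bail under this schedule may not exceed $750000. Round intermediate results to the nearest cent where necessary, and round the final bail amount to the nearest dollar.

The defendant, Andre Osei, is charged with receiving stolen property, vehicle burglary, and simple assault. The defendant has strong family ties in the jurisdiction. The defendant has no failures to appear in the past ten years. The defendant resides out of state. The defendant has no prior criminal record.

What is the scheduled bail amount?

$19699

Base amounts from the schedule: receiving stolen property $11400; vehicle burglary $7000; simple assault $5300.
Stacking rule: highest base plus 60% of each additional charge. Highest is receiving stolen property at $11400. Additional: $7000 × 60% = $4200; $5300 × 60% = $3180. Combined base = $11400 + $7380 = $18780.
No prior criminal record (−$1500 flat): $18780 − $1500 = $17280.
No failures to appear in the past ten years (−40%): $17280 × 0.6 = $10368.
Defendant has an out-of-state residence (+100%): $10368 × 2 = $20736.
Strong family ties in the jurisdiction (−5%): $20736 × 0.95 = $19699.20.
$19699.20 is within the $750000 maximum.
Rounded to the nearest dollar: $19699.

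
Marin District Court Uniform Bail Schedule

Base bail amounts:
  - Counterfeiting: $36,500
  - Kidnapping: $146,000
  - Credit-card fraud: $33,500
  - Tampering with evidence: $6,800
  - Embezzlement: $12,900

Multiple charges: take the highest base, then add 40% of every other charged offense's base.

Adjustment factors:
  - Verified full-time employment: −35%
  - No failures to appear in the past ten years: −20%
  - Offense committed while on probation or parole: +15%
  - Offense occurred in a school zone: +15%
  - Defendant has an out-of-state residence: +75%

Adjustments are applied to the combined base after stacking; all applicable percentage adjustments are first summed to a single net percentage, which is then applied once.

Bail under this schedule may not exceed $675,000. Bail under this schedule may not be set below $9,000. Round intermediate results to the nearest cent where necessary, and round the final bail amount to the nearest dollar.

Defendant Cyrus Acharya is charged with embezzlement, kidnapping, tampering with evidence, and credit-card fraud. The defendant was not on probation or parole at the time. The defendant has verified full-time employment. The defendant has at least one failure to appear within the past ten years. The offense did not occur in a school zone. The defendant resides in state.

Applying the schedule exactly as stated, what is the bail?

$108,732

Base amounts from the schedule: embezzlement $12,900; kidnapping $146,000; tampering with evidence $6,800; credit-card fraud $33,500.
Stacking rule: highest base plus 40% of each additional charge. Highest is kidnapping at $146,000. Additional: $12,900 × 40% = $5,160; $6,800 × 40% = $2,720; $33,500 × 40% = $13,400. Combined base = $146,000 + $21,280 = $167,280.
Verified full-time employment (−35%): $167,280 × 0.65 = $108,732.
$108,732 is within the $675,000 maximum.
$108,732 is at or above the $9,000 minimum.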